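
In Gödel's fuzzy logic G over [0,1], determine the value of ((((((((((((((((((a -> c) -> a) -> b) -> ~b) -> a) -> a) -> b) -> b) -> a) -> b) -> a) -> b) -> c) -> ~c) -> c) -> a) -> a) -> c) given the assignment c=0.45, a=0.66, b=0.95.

0.45

(a -> c): 0.66 > 0.45, so result = 0.45
((a -> c) -> a): 0.45 ≤ 0.66, so result = 1
(((a -> c) -> a) -> b): 1 > 0.95, so result = 0.95
~b: Gödel ¬ of 0.95 = 0 (operand ≠ 0)
((((a -> c) -> a) -> b) -> ~b): 0.95 > 0, so result = 0
(((((a -> c) -> a) -> b) -> ~b) -> a): 0 ≤ 0.66, so result = 1
((((((a -> c) -> a) -> b) -> ~b) -> a) -> a): 1 > 0.66, so result = 0.66
(((((((a -> c) -> a) -> b) -> ~b) -> a) -> a) -> b): 0.66 ≤ 0.95, so result = 1
((((((((a -> c) -> a) -> b) -> ~b) -> a) -> a) -> b) -> b): 1 > 0.95, so result = 0.95
(((((((((a -> c) -> a) -> b) -> ~b) -> a) -> a) -> b) -> b) -> a): 0.95 > 0.66, so result = 0.66
((((((((((a -> c) -> a) -> b) -> ~b) -> a) -> a) -> b) -> b) -> a) -> b): 0.66 ≤ 0.95, so result = 1
(((((((((((a -> c) -> a) -> b) -> ~b) -> a) -> a) -> b) -> b) -> a) -> b) -> a): 1 > 0.66, so result = 0.66
((((((((((((a -> c) -> a) -> b) -> ~b) -> a) -> a) -> b) -> b) -> a) -> b) -> a) -> b): 0.66 ≤ 0.95, so result = 1
(((((((((((((a -> c) -> a) -> b) -> ~b) -> a) -> a) -> b) -> b) -> a) -> b) -> a) -> b) -> c): 1 > 0.45, so result = 0.45
~c: Gödel ¬ of 0.45 = 0 (operand ≠ 0)
((((((((((((((a -> c) -> a) -> b) -> ~b) -> a) -> a) -> b) -> b) -> a) -> b) -> a) -> b) -> c) -> ~c): 0.45 > 0, so result = 0
(((((((((((((((a -> c) -> a) -> b) -> ~b) -> a) -> a) -> b) -> b) -> a) -> b) -> a) -> b) -> c) -> ~c) -> c): 0 ≤ 0.45, so result = 1
((((((((((((((((a -> c) -> a) -> b) -> ~b) -> a) -> a) -> b) -> b) -> a) -> b) -> a) -> b) -> c) -> ~c) -> c) -> a): 1 > 0.66, so result = 0.66
(((((((((((((((((a -> c) -> a) -> b) -> ~b) -> a) -> a) -> b) -> b) -> a) -> b) -> a) -> b) -> c) -> ~c) -> c) -> a) -> a): 0.66 ≤ 0.66, so result = 1
((((((((((((((((((a -> c) -> a) -> b) -> ~b) -> a) -> a) -> b) -> b) -> a) -> b) -> a) -> b) -> c) -> ~c) -> c) -> a) -> a) -> c): 1 > 0.45, so result = 0.45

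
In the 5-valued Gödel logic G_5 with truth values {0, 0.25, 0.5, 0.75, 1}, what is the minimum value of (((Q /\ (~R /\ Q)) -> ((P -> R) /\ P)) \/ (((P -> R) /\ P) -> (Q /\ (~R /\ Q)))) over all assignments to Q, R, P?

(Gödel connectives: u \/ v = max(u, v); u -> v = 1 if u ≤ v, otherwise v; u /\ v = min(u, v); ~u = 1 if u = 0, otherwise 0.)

1.00

Every assignment gives 1. For instance at Q = 0, R = 0, P = 0:
  ~R: Gödel ¬ of 0 = 1 (operand is 0)
  (~R /\ Q) = min(1, 0) = 0
  (Q /\ (~R /\ Q)) = min(0, 0) = 0
  (P -> R): 0 ≤ 0, so result = 1
  ((P -> R) /\ P) = min(1, 0) = 0
  ((Q /\ (~R /\ Q)) -> ((P -> R) /\ P)): 0 ≤ 0, so result = 1
  (P -> R): 0 ≤ 0, so result = 1
  ((P -> R) /\ P) = min(1, 0) = 0
  ~R: Gödel ¬ of 0 = 1 (operand is 0)
  (~R /\ Q) = min(1, 0) = 0
  (Q /\ (~R /\ Q)) = min(0, 0) = 0
  (((P -> R) /\ P) -> (Q /\ (~R /\ Q))): 0 ≤ 0, so result = 1
  (((Q /\ (~R /\ Q)) -> ((P -> R) /\ P)) \/ (((P -> R) /\ P) -> (Q /\ (~R /\ Q)))) = max(1, 1) = 1
All 125 assignments give value 1 — the formula is a G_5-tautology.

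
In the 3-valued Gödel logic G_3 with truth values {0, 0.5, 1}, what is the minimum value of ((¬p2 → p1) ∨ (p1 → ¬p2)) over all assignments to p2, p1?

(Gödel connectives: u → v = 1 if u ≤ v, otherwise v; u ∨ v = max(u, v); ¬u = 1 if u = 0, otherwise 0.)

1.00

Every assignment gives 1. For instance at p2 = 0, p1 = 0:
  ¬p2: Gödel ¬ of 0 = 1 (operand is 0)
  (¬p2 → p1): 1 > 0, so result = 0
  ¬p2: Gödel ¬ of 0 = 1 (operand is 0)
  (p1 → ¬p2): 0 ≤ 1, so result = 1
  ((¬p2 → p1) ∨ (p1 → ¬p2)) = max(0, 1) = 1
All 9 assignments give value 1 — the formula is a G_3-tautology.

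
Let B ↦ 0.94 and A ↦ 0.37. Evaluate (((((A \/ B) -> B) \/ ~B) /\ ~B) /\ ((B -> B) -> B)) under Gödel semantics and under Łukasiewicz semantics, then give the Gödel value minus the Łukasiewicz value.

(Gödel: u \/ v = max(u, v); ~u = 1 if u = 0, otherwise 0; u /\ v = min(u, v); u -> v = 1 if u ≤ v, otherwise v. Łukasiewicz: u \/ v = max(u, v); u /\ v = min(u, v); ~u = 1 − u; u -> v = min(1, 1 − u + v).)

-0.06

Gödel evaluation:
  (A \/ B) = max(0.37, 0.94) = 0.94
  ((A \/ B) -> B): 0.94 ≤ 0.94, so result = 1
  ~B: Gödel ¬ of 0.94 = 0 (operand ≠ 0)
  (((A \/ B) -> B) \/ ~B) = max(1, 0) = 1
  ~B: Gödel ¬ of 0.94 = 0 (operand ≠ 0)
  ((((A \/ B) -> B) \/ ~B) /\ ~B) = min(1, 0) = 0
  (B -> B): 0.94 ≤ 0.94, so result = 1
  ((B -> B) -> B): 1 > 0.94, so result = 0.94
  (((((A \/ B) -> B) \/ ~B) /\ ~B) /\ ((B -> B) -> B)) = min(0, 0.94) = 0
  Gödel value = 0
Łukasiewicz evaluation:
  (A \/ B) = max(0.37, 0.94) = 0.94
  ((A \/ B) -> B): min(1, 1 − 0.94 + 0.94) = 1
  ~B: Łukasiewicz ¬ gives 1 − 0.94 = 0.06
  (((A \/ B) -> B) \/ ~B) = max(1, 0.06) = 1
  ~B: Łukasiewicz ¬ gives 1 − 0.94 = 0.06
  ((((A \/ B) -> B) \/ ~B) /\ ~B) = min(1, 0.06) = 0.06
  (B -> B): min(1, 1 − 0.94 + 0.94) = 1
  ((B -> B) -> B): min(1, 1 − 1 + 0.94) = 0.94
  (((((A \/ B) -> B) \/ ~B) /\ ~B) /\ ((B -> B) -> B)) = min(0.06, 0.94) = 0.06
  Łukasiewicz value = 0.06
Difference: 0 − 0.06 = -0.06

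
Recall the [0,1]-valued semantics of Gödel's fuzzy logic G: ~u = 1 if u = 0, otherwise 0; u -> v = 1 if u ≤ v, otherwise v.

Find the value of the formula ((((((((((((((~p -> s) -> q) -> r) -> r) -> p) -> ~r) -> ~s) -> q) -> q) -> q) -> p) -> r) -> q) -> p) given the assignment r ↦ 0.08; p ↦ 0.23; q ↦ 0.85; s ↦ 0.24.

~p: Gödel ¬ of 0.23 = 0 (operand ≠ 0)
(~p -> s): 0 ≤ 0.24, so result = 1
((~p -> s) -> q): 1 > 0.85, so result = 0.85
(((~p -> s) -> q) -> r): 0.85 > 0.08, so result = 0.08
((((~p -> s) -> q) -> r) -> r): 0.08 ≤ 0.08, so result = 1
(((((~p -> s) -> q) -> r) -> r) -> p): 1 > 0.23, so result = 0.23
~r: Gödel ¬ of 0.08 = 0 (operand ≠ 0)
((((((~p -> s) -> q) -> r) -> r) -> p) -> ~r): 0.23 > 0, so result = 0
~s: Gödel ¬ of 0.24 = 0 (operand ≠ 0)
(((((((~p -> s) -> q) -> r) -> r) -> p) -> ~r) -> ~s): 0 ≤ 0, so result = 1
((((((((~p -> s) -> q) -> r) -> r) -> p) -> ~r) -> ~s) -> q): 1 > 0.85, so result = 0.85
(((((((((~p -> s) -> q) -> r) -> r) -> p) -> ~r) -> ~s) -> q) -> q): 0.85 ≤ 0.85, so result = 1
((((((((((~p -> s) -> q) -> r) -> r) -> p) -> ~r) -> ~s) -> q) -> q) -> q): 1 > 0.85, so result = 0.85
(((((((((((~p -> s) -> q) -> r) -> r) -> p) -> ~r) -> ~s) -> q) -> q) -> q) -> p): 0.85 > 0.23, so result = 0.23
((((((((((((~p -> s) -> q) -> r) -> r) -> p) -> ~r) -> ~s) -> q) -> q) -> q) -> p) -> r): 0.23 > 0.08, so result = 0.08
(((((((((((((~p -> s) -> q) -> r) -> r) -> p) -> ~r) -> ~s) -> q) -> q) -> q) -> p) -> r) -> q): 0.08 ≤ 0.85, so result = 1
((((((((((((((~p -> s) -> q) -> r) -> r) -> p) -> ~r) -> ~s) -> q) -> q) -> q) -> p) -> r) -> q) -> p): 1 > 0.23, so result = 0.23

0.23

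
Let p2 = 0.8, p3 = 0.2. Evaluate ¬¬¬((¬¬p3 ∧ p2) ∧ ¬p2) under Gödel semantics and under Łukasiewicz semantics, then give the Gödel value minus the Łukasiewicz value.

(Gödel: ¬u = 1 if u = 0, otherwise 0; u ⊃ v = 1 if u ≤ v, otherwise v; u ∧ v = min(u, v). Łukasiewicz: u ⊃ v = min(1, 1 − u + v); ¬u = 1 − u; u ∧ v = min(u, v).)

Gödel evaluation:
  ¬p3: Gödel ¬ of 0.2 = 0 (operand ≠ 0)
  ¬¬p3: Gödel ¬ of 0 = 1 (operand is 0)
  (¬¬p3 ∧ p2) = min(1, 0.8) = 0.8
  ¬p2: Gödel ¬ of 0.8 = 0 (operand ≠ 0)
  ((¬¬p3 ∧ p2) ∧ ¬p2) = min(0.8, 0) = 0
  ¬((¬¬p3 ∧ p2) ∧ ¬p2): Gödel ¬ of 0 = 1 (operand is 0)
  ¬¬((¬¬p3 ∧ p2) ∧ ¬p2): Gödel ¬ of 1 = 0 (operand ≠ 0)
  ¬¬¬((¬¬p3 ∧ p2) ∧ ¬p2): Gödel ¬ of 0 = 1 (operand is 0)
  Gödel value = 1
Łukasiewicz evaluation:
  ¬p3: Łukasiewicz ¬ gives 1 − 0.2 = 0.8
  ¬¬p3: Łukasiewicz ¬ gives 1 − 0.8 = 0.2
  (¬¬p3 ∧ p2) = min(0.2, 0.8) = 0.2
  ¬p2: Łukasiewicz ¬ gives 1 − 0.8 = 0.2
  ((¬¬p3 ∧ p2) ∧ ¬p2) = min(0.2, 0.2) = 0.2
  ¬((¬¬p3 ∧ p2) ∧ ¬p2): Łukasiewicz ¬ gives 1 − 0.2 = 0.8
  ¬¬((¬¬p3 ∧ p2) ∧ ¬p2): Łukasiewicz ¬ gives 1 − 0.8 = 0.2
  ¬¬¬((¬¬p3 ∧ p2) ∧ ¬p2): Łukasiewicz ¬ gives 1 − 0.2 = 0.8
  Łukasiewicz value = 0.8
Difference: 1 − 0.8 = 0.20

0.20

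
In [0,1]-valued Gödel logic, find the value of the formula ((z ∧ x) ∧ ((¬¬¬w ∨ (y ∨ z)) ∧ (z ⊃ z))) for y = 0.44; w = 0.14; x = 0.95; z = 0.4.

(z ∧ x) = min(0.4, 0.95) = 0.4
¬w: Gödel ¬ of 0.14 = 0 (operand ≠ 0)
¬¬w: Gödel ¬ of 0 = 1 (operand is 0)
¬¬¬w: Gödel ¬ of 1 = 0 (operand ≠ 0)
(y ∨ z) = max(0.44, 0.4) = 0.44
(¬¬¬w ∨ (y ∨ z)) = max(0, 0.44) = 0.44
(z ⊃ z): 0.4 ≤ 0.4, so result = 1
((¬¬¬w ∨ (y ∨ z)) ∧ (z ⊃ z)) = min(0.44, 1) = 0.44
((z ∧ x) ∧ ((¬¬¬w ∨ (y ∨ z)) ∧ (z ⊃ z))) = min(0.4, 0.44) = 0.4

0.40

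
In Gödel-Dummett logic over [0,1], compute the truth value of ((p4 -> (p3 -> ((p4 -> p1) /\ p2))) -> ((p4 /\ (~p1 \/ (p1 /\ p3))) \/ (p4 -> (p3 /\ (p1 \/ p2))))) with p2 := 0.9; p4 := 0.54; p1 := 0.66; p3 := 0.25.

0.25

(p4 -> p1): 0.54 ≤ 0.66, so result = 1
((p4 -> p1) /\ p2) = min(1, 0.9) = 0.9
(p3 -> ((p4 -> p1) /\ p2)): 0.25 ≤ 0.9, so result = 1
(p4 -> (p3 -> ((p4 -> p1) /\ p2))): 0.54 ≤ 1, so result = 1
~p1: Gödel ¬ of 0.66 = 0 (operand ≠ 0)
(p1 /\ p3) = min(0.66, 0.25) = 0.25
(~p1 \/ (p1 /\ p3)) = max(0, 0.25) = 0.25
(p4 /\ (~p1 \/ (p1 /\ p3))) = min(0.54, 0.25) = 0.25
(p1 \/ p2) = max(0.66, 0.9) = 0.9
(p3 /\ (p1 \/ p2)) = min(0.25, 0.9) = 0.25
(p4 -> (p3 /\ (p1 \/ p2))): 0.54 > 0.25, so result = 0.25
((p4 /\ (~p1 \/ (p1 /\ p3))) \/ (p4 -> (p3 /\ (p1 \/ p2)))) = max(0.25, 0.25) = 0.25
((p4 -> (p3 -> ((p4 -> p1) /\ p2))) -> ((p4 /\ (~p1 \/ (p1 /\ p3))) \/ (p4 -> (p3 /\ (p1 \/ p2))))): 1 > 0.25, so result = 0.25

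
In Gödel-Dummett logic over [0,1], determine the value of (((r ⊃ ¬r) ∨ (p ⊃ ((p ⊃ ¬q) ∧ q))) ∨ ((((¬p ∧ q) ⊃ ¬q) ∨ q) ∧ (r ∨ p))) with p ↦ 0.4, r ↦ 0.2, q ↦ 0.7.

¬r: Gödel ¬ of 0.2 = 0 (operand ≠ 0)
(r ⊃ ¬r): 0.2 > 0, so result = 0
¬q: Gödel ¬ of 0.7 = 0 (operand ≠ 0)
(p ⊃ ¬q): 0.4 > 0, so result = 0
((p ⊃ ¬q) ∧ q) = min(0, 0.7) = 0
(p ⊃ ((p ⊃ ¬q) ∧ q)): 0.4 > 0, so result = 0
((r ⊃ ¬r) ∨ (p ⊃ ((p ⊃ ¬q) ∧ q))) = max(0, 0) = 0
¬p: Gödel ¬ of 0.4 = 0 (operand ≠ 0)
(¬p ∧ q) = min(0, 0.7) = 0
¬q: Gödel ¬ of 0.7 = 0 (operand ≠ 0)
((¬p ∧ q) ⊃ ¬q): 0 ≤ 0, so result = 1
(((¬p ∧ q) ⊃ ¬q) ∨ q) = max(1, 0.7) = 1
(r ∨ p) = max(0.2, 0.4) = 0.4
((((¬p ∧ q) ⊃ ¬q) ∨ q) ∧ (r ∨ p)) = min(1, 0.4) = 0.4
(((r ⊃ ¬r) ∨ (p ⊃ ((p ⊃ ¬q) ∧ q))) ∨ ((((¬p ∧ q) ⊃ ¬q) ∨ q) ∧ (r ∨ p))) = max(0, 0.4) = 0.4

0.40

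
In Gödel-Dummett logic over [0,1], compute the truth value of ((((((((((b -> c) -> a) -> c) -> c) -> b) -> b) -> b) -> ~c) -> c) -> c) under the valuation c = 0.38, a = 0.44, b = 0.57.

(b -> c): 0.57 > 0.38, so result = 0.38
((b -> c) -> a): 0.38 ≤ 0.44, so result = 1
(((b -> c) -> a) -> c): 1 > 0.38, so result = 0.38
((((b -> c) -> a) -> c) -> c): 0.38 ≤ 0.38, so result = 1
(((((b -> c) -> a) -> c) -> c) -> b): 1 > 0.57, so result = 0.57
((((((b -> c) -> a) -> c) -> c) -> b) -> b): 0.57 ≤ 0.57, so result = 1
(((((((b -> c) -> a) -> c) -> c) -> b) -> b) -> b): 1 > 0.57, so result = 0.57
~c: Gödel ¬ of 0.38 = 0 (operand ≠ 0)
((((((((b -> c) -> a) -> c) -> c) -> b) -> b) -> b) -> ~c): 0.57 > 0, so result = 0
(((((((((b -> c) -> a) -> c) -> c) -> b) -> b) -> b) -> ~c) -> c): 0 ≤ 0.38, so result = 1
((((((((((b -> c) -> a) -> c) -> c) -> b) -> b) -> b) -> ~c) -> c) -> c): 1 > 0.38, so result = 0.38

0.38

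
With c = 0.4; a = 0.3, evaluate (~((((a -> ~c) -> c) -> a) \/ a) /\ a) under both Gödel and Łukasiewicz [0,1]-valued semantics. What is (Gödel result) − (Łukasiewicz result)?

Gödel evaluation:
  ~c: Gödel ¬ of 0.4 = 0 (operand ≠ 0)
  (a -> ~c): 0.3 > 0, so result = 0
  ((a -> ~c) -> c): 0 ≤ 0.4, so result = 1
  (((a -> ~c) -> c) -> a): 1 > 0.3, so result = 0.3
  ((((a -> ~c) -> c) -> a) \/ a) = max(0.3, 0.3) = 0.3
  ~((((a -> ~c) -> c) -> a) \/ a): Gödel ¬ of 0.3 = 0 (operand ≠ 0)
  (~((((a -> ~c) -> c) -> a) \/ a) /\ a) = min(0, 0.3) = 0
  Gödel value = 0
Łukasiewicz evaluation:
  ~c: Łukasiewicz ¬ gives 1 − 0.4 = 0.6
  (a -> ~c): min(1, 1 − 0.3 + 0.6) = 1
  ((a -> ~c) -> c): min(1, 1 − 1 + 0.4) = 0.4
  (((a -> ~c) -> c) -> a): min(1, 1 − 0.4 + 0.3) = 0.9
  ((((a -> ~c) -> c) -> a) \/ a) = max(0.9, 0.3) = 0.9
  ~((((a -> ~c) -> c) -> a) \/ a): Łukasiewicz ¬ gives 1 − 0.9 = 0.1
  (~((((a -> ~c) -> c) -> a) \/ a) /\ a) = min(0.1, 0.3) = 0.1
  Łukasiewicz value = 0.1
Difference: 0 − 0.1 = -0.10

-0.10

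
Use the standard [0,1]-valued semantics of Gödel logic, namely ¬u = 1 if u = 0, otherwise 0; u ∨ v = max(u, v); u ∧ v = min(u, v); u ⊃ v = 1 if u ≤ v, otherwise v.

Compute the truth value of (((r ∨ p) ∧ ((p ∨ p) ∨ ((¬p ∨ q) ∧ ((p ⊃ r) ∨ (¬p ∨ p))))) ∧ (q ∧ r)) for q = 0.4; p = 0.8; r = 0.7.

0.40

(r ∨ p) = max(0.7, 0.8) = 0.8
(p ∨ p) = max(0.8, 0.8) = 0.8
¬p: Gödel ¬ of 0.8 = 0 (operand ≠ 0)
(¬p ∨ q) = max(0, 0.4) = 0.4
(p ⊃ r): 0.8 > 0.7, so result = 0.7
¬p: Gödel ¬ of 0.8 = 0 (operand ≠ 0)
(¬p ∨ p) = max(0, 0.8) = 0.8
((p ⊃ r) ∨ (¬p ∨ p)) = max(0.7, 0.8) = 0.8
((¬p ∨ q) ∧ ((p ⊃ r) ∨ (¬p ∨ p))) = min(0.4, 0.8) = 0.4
((p ∨ p) ∨ ((¬p ∨ q) ∧ ((p ⊃ r) ∨ (¬p ∨ p)))) = max(0.8, 0.4) = 0.8
((r ∨ p) ∧ ((p ∨ p) ∨ ((¬p ∨ q) ∧ ((p ⊃ r) ∨ (¬p ∨ p))))) = min(0.8, 0.8) = 0.8
(q ∧ r) = min(0.4, 0.7) = 0.4
(((r ∨ p) ∧ ((p ∨ p) ∨ ((¬p ∨ q) ∧ ((p ⊃ r) ∨ (¬p ∨ p))))) ∧ (q ∧ r)) = min(0.8, 0.4) = 0.4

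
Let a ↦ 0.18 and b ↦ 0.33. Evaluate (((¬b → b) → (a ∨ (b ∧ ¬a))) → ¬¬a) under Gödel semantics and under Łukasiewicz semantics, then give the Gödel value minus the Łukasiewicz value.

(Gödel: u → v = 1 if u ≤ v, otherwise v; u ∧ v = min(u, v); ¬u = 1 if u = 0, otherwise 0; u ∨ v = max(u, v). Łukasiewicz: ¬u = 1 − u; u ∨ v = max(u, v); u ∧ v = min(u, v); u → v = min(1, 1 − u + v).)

Gödel evaluation:
  ¬b: Gödel ¬ of 0.33 = 0 (operand ≠ 0)
  (¬b → b): 0 ≤ 0.33, so result = 1
  ¬a: Gödel ¬ of 0.18 = 0 (operand ≠ 0)
  (b ∧ ¬a) = min(0.33, 0) = 0
  (a ∨ (b ∧ ¬a)) = max(0.18, 0) = 0.18
  ((¬b → b) → (a ∨ (b ∧ ¬a))): 1 > 0.18, so result = 0.18
  ¬a: Gödel ¬ of 0.18 = 0 (operand ≠ 0)
  ¬¬a: Gödel ¬ of 0 = 1 (operand is 0)
  (((¬b → b) → (a ∨ (b ∧ ¬a))) → ¬¬a): 0.18 ≤ 1, so result = 1
  Gödel value = 1
Łukasiewicz evaluation:
  ¬b: Łukasiewicz ¬ gives 1 − 0.33 = 0.67
  (¬b → b): min(1, 1 − 0.67 + 0.33) = 0.66
  ¬a: Łukasiewicz ¬ gives 1 − 0.18 = 0.82
  (b ∧ ¬a) = min(0.33, 0.82) = 0.33
  (a ∨ (b ∧ ¬a)) = max(0.18, 0.33) = 0.33
  ((¬b → b) → (a ∨ (b ∧ ¬a))): min(1, 1 − 0.66 + 0.33) = 0.67
  ¬a: Łukasiewicz ¬ gives 1 − 0.18 = 0.82
  ¬¬a: Łukasiewicz ¬ gives 1 − 0.82 = 0.18
  (((¬b → b) → (a ∨ (b ∧ ¬a))) → ¬¬a): min(1, 1 − 0.67 + 0.18) = 0.51
  Łukasiewicz value = 0.51
Difference: 1 − 0.51 = 0.49

0.49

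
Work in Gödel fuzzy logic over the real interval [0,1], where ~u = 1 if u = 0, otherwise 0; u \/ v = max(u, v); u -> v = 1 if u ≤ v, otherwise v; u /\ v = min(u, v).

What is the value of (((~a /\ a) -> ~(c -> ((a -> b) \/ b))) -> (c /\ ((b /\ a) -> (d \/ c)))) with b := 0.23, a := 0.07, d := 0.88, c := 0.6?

~a: Gödel ¬ of 0.07 = 0 (operand ≠ 0)
(~a /\ a) = min(0, 0.07) = 0
(a -> b): 0.07 ≤ 0.23, so result = 1
((a -> b) \/ b) = max(1, 0.23) = 1
(c -> ((a -> b) \/ b)): 0.6 ≤ 1, so result = 1
~(c -> ((a -> b) \/ b)): Gödel ¬ of 1 = 0 (operand ≠ 0)
((~a /\ a) -> ~(c -> ((a -> b) \/ b))): 0 ≤ 0, so result = 1
(b /\ a) = min(0.23, 0.07) = 0.07
(d \/ c) = max(0.88, 0.6) = 0.88
((b /\ a) -> (d \/ c)): 0.07 ≤ 0.88, so result = 1
(c /\ ((b /\ a) -> (d \/ c))) = min(0.6, 1) = 0.6
(((~a /\ a) -> ~(c -> ((a -> b) \/ b))) -> (c /\ ((b /\ a) -> (d \/ c)))): 1 > 0.6, so result = 0.6

0.60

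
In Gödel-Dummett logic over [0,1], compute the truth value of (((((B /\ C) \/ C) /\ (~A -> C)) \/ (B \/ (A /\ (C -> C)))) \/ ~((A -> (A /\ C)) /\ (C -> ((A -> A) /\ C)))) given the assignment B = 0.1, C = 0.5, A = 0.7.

0.70

(B /\ C) = min(0.1, 0.5) = 0.1
((B /\ C) \/ C) = max(0.1, 0.5) = 0.5
~A: Gödel ¬ of 0.7 = 0 (operand ≠ 0)
(~A -> C): 0 ≤ 0.5, so result = 1
(((B /\ C) \/ C) /\ (~A -> C)) = min(0.5, 1) = 0.5
(C -> C): 0.5 ≤ 0.5, so result = 1
(A /\ (C -> C)) = min(0.7, 1) = 0.7
(B \/ (A /\ (C -> C))) = max(0.1, 0.7) = 0.7
((((B /\ C) \/ C) /\ (~A -> C)) \/ (B \/ (A /\ (C -> C)))) = max(0.5, 0.7) = 0.7
(A /\ C) = min(0.7, 0.5) = 0.5
(A -> (A /\ C)): 0.7 > 0.5, so result = 0.5
(A -> A): 0.7 ≤ 0.7, so result = 1
((A -> A) /\ C) = min(1, 0.5) = 0.5
(C -> ((A -> A) /\ C)): 0.5 ≤ 0.5, so result = 1
((A -> (A /\ C)) /\ (C -> ((A -> A) /\ C))) = min(0.5, 1) = 0.5
~((A -> (A /\ C)) /\ (C -> ((A -> A) /\ C))): Gödel ¬ of 0.5 = 0 (operand ≠ 0)
(((((B /\ C) \/ C) /\ (~A -> C)) \/ (B \/ (A /\ (C -> C)))) \/ ~((A -> (A /\ C)) /\ (C -> ((A -> A) /\ C)))) = max(0.7, 0) = 0.7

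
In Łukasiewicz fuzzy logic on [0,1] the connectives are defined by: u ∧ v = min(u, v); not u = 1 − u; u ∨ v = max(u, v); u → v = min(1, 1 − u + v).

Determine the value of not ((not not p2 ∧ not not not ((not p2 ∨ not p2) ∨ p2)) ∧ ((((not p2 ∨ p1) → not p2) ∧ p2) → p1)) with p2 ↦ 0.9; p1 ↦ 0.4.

0.90

not p2: Łukasiewicz ¬ gives 1 − 0.9 = 0.1
not not p2: Łukasiewicz ¬ gives 1 − 0.1 = 0.9
not p2: Łukasiewicz ¬ gives 1 − 0.9 = 0.1
not p2: Łukasiewicz ¬ gives 1 − 0.9 = 0.1
(not p2 ∨ not p2) = max(0.1, 0.1) = 0.1
((not p2 ∨ not p2) ∨ p2) = max(0.1, 0.9) = 0.9
not ((not p2 ∨ not p2) ∨ p2): Łukasiewicz ¬ gives 1 − 0.9 = 0.1
not not ((not p2 ∨ not p2) ∨ p2): Łukasiewicz ¬ gives 1 − 0.1 = 0.9
not not not ((not p2 ∨ not p2) ∨ p2): Łukasiewicz ¬ gives 1 − 0.9 = 0.1
(not not p2 ∧ not not not ((not p2 ∨ not p2) ∨ p2)) = min(0.9, 0.1) = 0.1
not p2: Łukasiewicz ¬ gives 1 − 0.9 = 0.1
(not p2 ∨ p1) = max(0.1, 0.4) = 0.4
not p2: Łukasiewicz ¬ gives 1 − 0.9 = 0.1
((not p2 ∨ p1) → not p2): min(1, 1 − 0.4 + 0.1) = 0.7
(((not p2 ∨ p1) → not p2) ∧ p2) = min(0.7, 0.9) = 0.7
((((not p2 ∨ p1) → not p2) ∧ p2) → p1): min(1, 1 − 0.7 + 0.4) = 0.7
((not not p2 ∧ not not not ((not p2 ∨ not p2) ∨ p2)) ∧ ((((not p2 ∨ p1) → not p2) ∧ p2) → p1)) = min(0.1, 0.7) = 0.1
not ((not not p2 ∧ not not not ((not p2 ∨ not p2) ∨ p2)) ∧ ((((not p2 ∨ p1) → not p2) ∧ p2) → p1)): Łukasiewicz ¬ gives 1 − 0.1 = 0.9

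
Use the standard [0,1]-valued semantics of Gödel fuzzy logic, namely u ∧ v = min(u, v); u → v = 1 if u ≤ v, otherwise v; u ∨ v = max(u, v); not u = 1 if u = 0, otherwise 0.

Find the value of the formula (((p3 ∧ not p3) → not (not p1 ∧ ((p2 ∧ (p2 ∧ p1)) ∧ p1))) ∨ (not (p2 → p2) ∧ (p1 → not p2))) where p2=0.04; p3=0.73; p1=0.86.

not p3: Gödel ¬ of 0.73 = 0 (operand ≠ 0)
(p3 ∧ not p3) = min(0.73, 0) = 0
not p1: Gödel ¬ of 0.86 = 0 (operand ≠ 0)
(p2 ∧ p1) = min(0.04, 0.86) = 0.04
(p2 ∧ (p2 ∧ p1)) = min(0.04, 0.04) = 0.04
((p2 ∧ (p2 ∧ p1)) ∧ p1) = min(0.04, 0.86) = 0.04
(not p1 ∧ ((p2 ∧ (p2 ∧ p1)) ∧ p1)) = min(0, 0.04) = 0
not (not p1 ∧ ((p2 ∧ (p2 ∧ p1)) ∧ p1)): Gödel ¬ of 0 = 1 (operand is 0)
((p3 ∧ not p3) → not (not p1 ∧ ((p2 ∧ (p2 ∧ p1)) ∧ p1))): 0 ≤ 1, so result = 1
(p2 → p2): 0.04 ≤ 0.04, so result = 1
not (p2 → p2): Gödel ¬ of 1 = 0 (operand ≠ 0)
not p2: Gödel ¬ of 0.04 = 0 (operand ≠ 0)
(p1 → not p2): 0.86 > 0, so result = 0
(not (p2 → p2) ∧ (p1 → not p2)) = min(0, 0) = 0
(((p3 ∧ not p3) → not (not p1 ∧ ((p2 ∧ (p2 ∧ p1)) ∧ p1))) ∨ (not (p2 → p2) ∧ (p1 → not p2))) = max(1, 0) = 1

1.00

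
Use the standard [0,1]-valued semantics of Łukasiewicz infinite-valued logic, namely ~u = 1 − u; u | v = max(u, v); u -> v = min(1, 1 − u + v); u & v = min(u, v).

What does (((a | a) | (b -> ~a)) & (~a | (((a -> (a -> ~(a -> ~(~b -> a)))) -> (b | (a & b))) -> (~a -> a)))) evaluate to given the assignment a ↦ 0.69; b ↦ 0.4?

(a | a) = max(0.69, 0.69) = 0.69
~a: Łukasiewicz ¬ gives 1 − 0.69 = 0.31
(b -> ~a): min(1, 1 − 0.4 + 0.31) = 0.91
((a | a) | (b -> ~a)) = max(0.69, 0.91) = 0.91
~a: Łukasiewicz ¬ gives 1 − 0.69 = 0.31
~b: Łukasiewicz ¬ gives 1 − 0.4 = 0.6
(~b -> a): min(1, 1 − 0.6 + 0.69) = 1
~(~b -> a): Łukasiewicz ¬ gives 1 − 1 = 0
(a -> ~(~b -> a)): min(1, 1 − 0.69 + 0) = 0.31
~(a -> ~(~b -> a)): Łukasiewicz ¬ gives 1 − 0.31 = 0.69
(a -> ~(a -> ~(~b -> a))): min(1, 1 − 0.69 + 0.69) = 1
(a -> (a -> ~(a -> ~(~b -> a)))): min(1, 1 − 0.69 + 1) = 1
(a & b) = min(0.69, 0.4) = 0.4
(b | (a & b)) = max(0.4, 0.4) = 0.4
((a -> (a -> ~(a -> ~(~b -> a)))) -> (b | (a & b))): min(1, 1 − 1 + 0.4) = 0.4
~a: Łukasiewicz ¬ gives 1 − 0.69 = 0.31
(~a -> a): min(1, 1 − 0.31 + 0.69) = 1
(((a -> (a -> ~(a -> ~(~b -> a)))) -> (b | (a & b))) -> (~a -> a)): min(1, 1 − 0.4 + 1) = 1
(~a | (((a -> (a -> ~(a -> ~(~b -> a)))) -> (b | (a & b))) -> (~a -> a))) = max(0.31, 1) = 1
(((a | a) | (b -> ~a)) & (~a | (((a -> (a -> ~(a -> ~(~b -> a)))) -> (b | (a & b))) -> (~a -> a)))) = min(0.91, 1) = 0.91

0.91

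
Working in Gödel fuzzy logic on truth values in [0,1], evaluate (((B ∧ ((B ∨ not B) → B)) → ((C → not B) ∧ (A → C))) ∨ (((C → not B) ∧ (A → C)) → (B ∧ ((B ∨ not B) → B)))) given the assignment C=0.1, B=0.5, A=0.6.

not B: Gödel ¬ of 0.5 = 0 (operand ≠ 0)
(B ∨ not B) = max(0.5, 0) = 0.5
((B ∨ not B) → B): 0.5 ≤ 0.5, so result = 1
(B ∧ ((B ∨ not B) → B)) = min(0.5, 1) = 0.5
not B: Gödel ¬ of 0.5 = 0 (operand ≠ 0)
(C → not B): 0.1 > 0, so result = 0
(A → C): 0.6 > 0.1, so result = 0.1
((C → not B) ∧ (A → C)) = min(0, 0.1) = 0
((B ∧ ((B ∨ not B) → B)) → ((C → not B) ∧ (A → C))): 0.5 > 0, so result = 0
not B: Gödel ¬ of 0.5 = 0 (operand ≠ 0)
(C → not B): 0.1 > 0, so result = 0
(A → C): 0.6 > 0.1, so result = 0.1
((C → not B) ∧ (A → C)) = min(0, 0.1) = 0
not B: Gödel ¬ of 0.5 = 0 (operand ≠ 0)
(B ∨ not B) = max(0.5, 0) = 0.5
((B ∨ not B) → B): 0.5 ≤ 0.5, so result = 1
(B ∧ ((B ∨ not B) → B)) = min(0.5, 1) = 0.5
(((C → not B) ∧ (A → C)) → (B ∧ ((B ∨ not B) → B))): 0 ≤ 0.5, so result = 1
(((B ∧ ((B ∨ not B) → B)) → ((C → not B) ∧ (A → C))) ∨ (((C → not B) ∧ (A → C)) → (B ∧ ((B ∨ not B) → B)))) = max(0, 1) = 1

1.00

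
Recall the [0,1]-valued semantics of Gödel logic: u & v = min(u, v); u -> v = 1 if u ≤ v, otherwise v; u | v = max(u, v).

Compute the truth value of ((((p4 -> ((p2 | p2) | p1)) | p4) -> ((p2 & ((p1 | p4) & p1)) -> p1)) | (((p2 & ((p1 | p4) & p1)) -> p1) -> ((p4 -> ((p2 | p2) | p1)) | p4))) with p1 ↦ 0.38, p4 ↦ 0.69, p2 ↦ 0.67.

1.00

(p2 | p2) = max(0.67, 0.67) = 0.67
((p2 | p2) | p1) = max(0.67, 0.38) = 0.67
(p4 -> ((p2 | p2) | p1)): 0.69 > 0.67, so result = 0.67
((p4 -> ((p2 | p2) | p1)) | p4) = max(0.67, 0.69) = 0.69
(p1 | p4) = max(0.38, 0.69) = 0.69
((p1 | p4) & p1) = min(0.69, 0.38) = 0.38
(p2 & ((p1 | p4) & p1)) = min(0.67, 0.38) = 0.38
((p2 & ((p1 | p4) & p1)) -> p1): 0.38 ≤ 0.38, so result = 1
(((p4 -> ((p2 | p2) | p1)) | p4) -> ((p2 & ((p1 | p4) & p1)) -> p1)): 0.69 ≤ 1, so result = 1
(p1 | p4) = max(0.38, 0.69) = 0.69
((p1 | p4) & p1) = min(0.69, 0.38) = 0.38
(p2 & ((p1 | p4) & p1)) = min(0.67, 0.38) = 0.38
((p2 & ((p1 | p4) & p1)) -> p1): 0.38 ≤ 0.38, so result = 1
(p2 | p2) = max(0.67, 0.67) = 0.67
((p2 | p2) | p1) = max(0.67, 0.38) = 0.67
(p4 -> ((p2 | p2) | p1)): 0.69 > 0.67, so result = 0.67
((p4 -> ((p2 | p2) | p1)) | p4) = max(0.67, 0.69) = 0.69
(((p2 & ((p1 | p4) & p1)) -> p1) -> ((p4 -> ((p2 | p2) | p1)) | p4)): 1 > 0.69, so result = 0.69
((((p4 -> ((p2 | p2) | p1)) | p4) -> ((p2 & ((p1 | p4) & p1)) -> p1)) | (((p2 & ((p1 | p4) & p1)) -> p1) -> ((p4 -> ((p2 | p2) | p1)) | p4))) = max(1, 0.69) = 1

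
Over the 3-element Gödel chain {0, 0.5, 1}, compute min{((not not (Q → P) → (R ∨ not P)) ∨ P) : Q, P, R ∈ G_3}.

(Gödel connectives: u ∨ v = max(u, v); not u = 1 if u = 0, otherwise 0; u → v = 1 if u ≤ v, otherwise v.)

0.50

The minimum is attained at Q = 0, P = 0.5, R = 0:
  (Q → P): 0 ≤ 0.5, so result = 1
  not (Q → P): Gödel ¬ of 1 = 0 (operand ≠ 0)
  not not (Q → P): Gödel ¬ of 0 = 1 (operand is 0)
  not P: Gödel ¬ of 0.5 = 0 (operand ≠ 0)
  (R ∨ not P) = max(0, 0) = 0
  (not not (Q → P) → (R ∨ not P)): 1 > 0, so result = 0
  ((not not (Q → P) → (R ∨ not P)) ∨ P) = max(0, 0.5) = 0.5
Checking all 27 assignments confirms none give a value below 0.50.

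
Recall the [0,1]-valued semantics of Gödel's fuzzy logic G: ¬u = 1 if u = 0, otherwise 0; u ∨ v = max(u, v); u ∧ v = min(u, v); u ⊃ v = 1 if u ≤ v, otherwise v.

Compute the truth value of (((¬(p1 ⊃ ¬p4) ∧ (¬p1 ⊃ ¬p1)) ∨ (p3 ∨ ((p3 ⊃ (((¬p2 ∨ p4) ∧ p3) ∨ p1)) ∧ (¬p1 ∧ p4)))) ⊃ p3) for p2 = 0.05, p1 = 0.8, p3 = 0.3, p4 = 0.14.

0.30

¬p4: Gödel ¬ of 0.14 = 0 (operand ≠ 0)
(p1 ⊃ ¬p4): 0.8 > 0, so result = 0
¬(p1 ⊃ ¬p4): Gödel ¬ of 0 = 1 (operand is 0)
¬p1: Gödel ¬ of 0.8 = 0 (operand ≠ 0)
¬p1: Gödel ¬ of 0.8 = 0 (operand ≠ 0)
(¬p1 ⊃ ¬p1): 0 ≤ 0, so result = 1
(¬(p1 ⊃ ¬p4) ∧ (¬p1 ⊃ ¬p1)) = min(1, 1) = 1
¬p2: Gödel ¬ of 0.05 = 0 (operand ≠ 0)
(¬p2 ∨ p4) = max(0, 0.14) = 0.14
((¬p2 ∨ p4) ∧ p3) = min(0.14, 0.3) = 0.14
(((¬p2 ∨ p4) ∧ p3) ∨ p1) = max(0.14, 0.8) = 0.8
(p3 ⊃ (((¬p2 ∨ p4) ∧ p3) ∨ p1)): 0.3 ≤ 0.8, so result = 1
¬p1: Gödel ¬ of 0.8 = 0 (operand ≠ 0)
(¬p1 ∧ p4) = min(0, 0.14) = 0
((p3 ⊃ (((¬p2 ∨ p4) ∧ p3) ∨ p1)) ∧ (¬p1 ∧ p4)) = min(1, 0) = 0
(p3 ∨ ((p3 ⊃ (((¬p2 ∨ p4) ∧ p3) ∨ p1)) ∧ (¬p1 ∧ p4))) = max(0.3, 0) = 0.3
((¬(p1 ⊃ ¬p4) ∧ (¬p1 ⊃ ¬p1)) ∨ (p3 ∨ ((p3 ⊃ (((¬p2 ∨ p4) ∧ p3) ∨ p1)) ∧ (¬p1 ∧ p4)))) = max(1, 0.3) = 1
(((¬(p1 ⊃ ¬p4) ∧ (¬p1 ⊃ ¬p1)) ∨ (p3 ∨ ((p3 ⊃ (((¬p2 ∨ p4) ∧ p3) ∨ p1)) ∧ (¬p1 ∧ p4)))) ⊃ p3): 1 > 0.3, so result = 0.3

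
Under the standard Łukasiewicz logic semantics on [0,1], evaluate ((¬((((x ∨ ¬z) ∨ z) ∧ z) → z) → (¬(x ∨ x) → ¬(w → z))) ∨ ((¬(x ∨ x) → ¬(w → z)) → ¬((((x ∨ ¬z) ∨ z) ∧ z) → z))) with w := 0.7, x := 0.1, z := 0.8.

1.00

¬z: Łukasiewicz ¬ gives 1 − 0.8 = 0.2
(x ∨ ¬z) = max(0.1, 0.2) = 0.2
((x ∨ ¬z) ∨ z) = max(0.2, 0.8) = 0.8
(((x ∨ ¬z) ∨ z) ∧ z) = min(0.8, 0.8) = 0.8
((((x ∨ ¬z) ∨ z) ∧ z) → z): min(1, 1 − 0.8 + 0.8) = 1
¬((((x ∨ ¬z) ∨ z) ∧ z) → z): Łukasiewicz ¬ gives 1 − 1 = 0
(x ∨ x) = max(0.1, 0.1) = 0.1
¬(x ∨ x): Łukasiewicz ¬ gives 1 − 0.1 = 0.9
(w → z): min(1, 1 − 0.7 + 0.8) = 1
¬(w → z): Łukasiewicz ¬ gives 1 − 1 = 0
(¬(x ∨ x) → ¬(w → z)): min(1, 1 − 0.9 + 0) = 0.1
(¬((((x ∨ ¬z) ∨ z) ∧ z) → z) → (¬(x ∨ x) → ¬(w → z))): min(1, 1 − 0 + 0.1) = 1
(x ∨ x) = max(0.1, 0.1) = 0.1
¬(x ∨ x): Łukasiewicz ¬ gives 1 − 0.1 = 0.9
(w → z): min(1, 1 − 0.7 + 0.8) = 1
¬(w → z): Łukasiewicz ¬ gives 1 − 1 = 0
(¬(x ∨ x) → ¬(w → z)): min(1, 1 − 0.9 + 0) = 0.1
¬z: Łukasiewicz ¬ gives 1 − 0.8 = 0.2
(x ∨ ¬z) = max(0.1, 0.2) = 0.2
((x ∨ ¬z) ∨ z) = max(0.2, 0.8) = 0.8
(((x ∨ ¬z) ∨ z) ∧ z) = min(0.8, 0.8) = 0.8
((((x ∨ ¬z) ∨ z) ∧ z) → z): min(1, 1 − 0.8 + 0.8) = 1
¬((((x ∨ ¬z) ∨ z) ∧ z) → z): Łukasiewicz ¬ gives 1 − 1 = 0
((¬(x ∨ x) → ¬(w → z)) → ¬((((x ∨ ¬z) ∨ z) ∧ z) → z)): min(1, 1 − 0.1 + 0) = 0.9
((¬((((x ∨ ¬z) ∨ z) ∧ z) → z) → (¬(x ∨ x) → ¬(w → z))) ∨ ((¬(x ∨ x) → ¬(w → z)) → ¬((((x ∨ ¬z) ∨ z) ∧ z) → z))) = max(1, 0.9) = 1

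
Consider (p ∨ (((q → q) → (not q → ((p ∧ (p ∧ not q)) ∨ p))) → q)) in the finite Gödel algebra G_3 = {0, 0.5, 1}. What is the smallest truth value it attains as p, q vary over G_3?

The minimum is attained at p = 0, q = 0.5:
  (q → q): 0.5 ≤ 0.5, so result = 1
  not q: Gödel ¬ of 0.5 = 0 (operand ≠ 0)
  not q: Gödel ¬ of 0.5 = 0 (operand ≠ 0)
  (p ∧ not q) = min(0, 0) = 0
  (p ∧ (p ∧ not q)) = min(0, 0) = 0
  ((p ∧ (p ∧ not q)) ∨ p) = max(0, 0) = 0
  (not q → ((p ∧ (p ∧ not q)) ∨ p)): 0 ≤ 0, so result = 1
  ((q → q) → (not q → ((p ∧ (p ∧ not q)) ∨ p))): 1 ≤ 1, so result = 1
  (((q → q) → (not q → ((p ∧ (p ∧ not q)) ∨ p))) → q): 1 > 0.5, so result = 0.5
  (p ∨ (((q → q) → (not q → ((p ∧ (p ∧ not q)) ∨ p))) → q)) = max(0, 0.5) = 0.5
Checking all 9 assignments confirms none give a value below 0.50.

0.50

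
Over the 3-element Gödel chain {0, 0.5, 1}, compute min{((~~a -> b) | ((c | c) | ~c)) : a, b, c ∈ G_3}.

The minimum is attained at a = 0.5, b = 0, c = 0.5:
  ~a: Gödel ¬ of 0.5 = 0 (operand ≠ 0)
  ~~a: Gödel ¬ of 0 = 1 (operand is 0)
  (~~a -> b): 1 > 0, so result = 0
  (c | c) = max(0.5, 0.5) = 0.5
  ~c: Gödel ¬ of 0.5 = 0 (operand ≠ 0)
  ((c | c) | ~c) = max(0.5, 0) = 0.5
  ((~~a -> b) | ((c | c) | ~c)) = max(0, 0.5) = 0.5
Checking all 27 assignments confirms none give a value below 0.50.

0.50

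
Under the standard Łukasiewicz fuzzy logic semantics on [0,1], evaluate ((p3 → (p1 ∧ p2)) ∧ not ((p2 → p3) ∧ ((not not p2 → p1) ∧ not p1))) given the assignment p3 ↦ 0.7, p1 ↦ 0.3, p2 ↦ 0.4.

0.30

(p1 ∧ p2) = min(0.3, 0.4) = 0.3
(p3 → (p1 ∧ p2)): min(1, 1 − 0.7 + 0.3) = 0.6
(p2 → p3): min(1, 1 − 0.4 + 0.7) = 1
not p2: Łukasiewicz ¬ gives 1 − 0.4 = 0.6
not not p2: Łukasiewicz ¬ gives 1 − 0.6 = 0.4
(not not p2 → p1): min(1, 1 − 0.4 + 0.3) = 0.9
not p1: Łukasiewicz ¬ gives 1 − 0.3 = 0.7
((not not p2 → p1) ∧ not p1) = min(0.9, 0.7) = 0.7
((p2 → p3) ∧ ((not not p2 → p1) ∧ not p1)) = min(1, 0.7) = 0.7
not ((p2 → p3) ∧ ((not not p2 → p1) ∧ not p1)): Łukasiewicz ¬ gives 1 − 0.7 = 0.3
((p3 → (p1 ∧ p2)) ∧ not ((p2 → p3) ∧ ((not not p2 → p1) ∧ not p1))) = min(0.6, 0.3) = 0.3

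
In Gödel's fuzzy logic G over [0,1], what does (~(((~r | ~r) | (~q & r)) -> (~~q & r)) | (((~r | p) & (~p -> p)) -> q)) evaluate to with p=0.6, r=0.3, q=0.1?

0.10

~r: Gödel ¬ of 0.3 = 0 (operand ≠ 0)
~r: Gödel ¬ of 0.3 = 0 (operand ≠ 0)
(~r | ~r) = max(0, 0) = 0
~q: Gödel ¬ of 0.1 = 0 (operand ≠ 0)
(~q & r) = min(0, 0.3) = 0
((~r | ~r) | (~q & r)) = max(0, 0) = 0
~q: Gödel ¬ of 0.1 = 0 (operand ≠ 0)
~~q: Gödel ¬ of 0 = 1 (operand is 0)
(~~q & r) = min(1, 0.3) = 0.3
(((~r | ~r) | (~q & r)) -> (~~q & r)): 0 ≤ 0.3, so result = 1
~(((~r | ~r) | (~q & r)) -> (~~q & r)): Gödel ¬ of 1 = 0 (operand ≠ 0)
~r: Gödel ¬ of 0.3 = 0 (operand ≠ 0)
(~r | p) = max(0, 0.6) = 0.6
~p: Gödel ¬ of 0.6 = 0 (operand ≠ 0)
(~p -> p): 0 ≤ 0.6, so result = 1
((~r | p) & (~p -> p)) = min(0.6, 1) = 0.6
(((~r | p) & (~p -> p)) -> q): 0.6 > 0.1, so result = 0.1
(~(((~r | ~r) | (~q & r)) -> (~~q & r)) | (((~r | p) & (~p -> p)) -> q)) = max(0, 0.1) = 0.1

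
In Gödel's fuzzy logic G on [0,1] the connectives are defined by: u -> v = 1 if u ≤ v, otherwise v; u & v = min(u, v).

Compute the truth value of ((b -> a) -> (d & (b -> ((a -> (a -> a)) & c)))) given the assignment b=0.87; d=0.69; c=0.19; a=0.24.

0.19

(b -> a): 0.87 > 0.24, so result = 0.24
(a -> a): 0.24 ≤ 0.24, so result = 1
(a -> (a -> a)): 0.24 ≤ 1, so result = 1
((a -> (a -> a)) & c) = min(1, 0.19) = 0.19
(b -> ((a -> (a -> a)) & c)): 0.87 > 0.19, so result = 0.19
(d & (b -> ((a -> (a -> a)) & c))) = min(0.69, 0.19) = 0.19
((b -> a) -> (d & (b -> ((a -> (a -> a)) & c)))): 0.24 > 0.19, so result = 0.19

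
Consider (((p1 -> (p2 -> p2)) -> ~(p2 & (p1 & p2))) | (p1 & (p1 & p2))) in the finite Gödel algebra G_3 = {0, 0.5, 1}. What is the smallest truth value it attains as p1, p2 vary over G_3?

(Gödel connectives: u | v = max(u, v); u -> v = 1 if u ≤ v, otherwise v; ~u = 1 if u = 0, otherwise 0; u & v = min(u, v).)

The minimum is attained at p1 = 0.5, p2 = 0.5:
  (p2 -> p2): 0.5 ≤ 0.5, so result = 1
  (p1 -> (p2 -> p2)): 0.5 ≤ 1, so result = 1
  (p1 & p2) = min(0.5, 0.5) = 0.5
  (p2 & (p1 & p2)) = min(0.5, 0.5) = 0.5
  ~(p2 & (p1 & p2)): Gödel ¬ of 0.5 = 0 (operand ≠ 0)
  ((p1 -> (p2 -> p2)) -> ~(p2 & (p1 & p2))): 1 > 0, so result = 0
  (p1 & p2) = min(0.5, 0.5) = 0.5
  (p1 & (p1 & p2)) = min(0.5, 0.5) = 0.5
  (((p1 -> (p2 -> p2)) -> ~(p2 & (p1 & p2))) | (p1 & (p1 & p2))) = max(0, 0.5) = 0.5
Checking all 9 assignments confirms none give a value below 0.50.

0.50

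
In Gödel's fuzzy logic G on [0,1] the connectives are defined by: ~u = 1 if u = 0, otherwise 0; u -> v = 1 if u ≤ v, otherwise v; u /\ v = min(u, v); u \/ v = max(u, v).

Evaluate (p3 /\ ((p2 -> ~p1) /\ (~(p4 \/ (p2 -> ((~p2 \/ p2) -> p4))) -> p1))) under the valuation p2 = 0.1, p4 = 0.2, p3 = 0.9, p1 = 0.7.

~p1: Gödel ¬ of 0.7 = 0 (operand ≠ 0)
(p2 -> ~p1): 0.1 > 0, so result = 0
~p2: Gödel ¬ of 0.1 = 0 (operand ≠ 0)
(~p2 \/ p2) = max(0, 0.1) = 0.1
((~p2 \/ p2) -> p4): 0.1 ≤ 0.2, so result = 1
(p2 -> ((~p2 \/ p2) -> p4)): 0.1 ≤ 1, so result = 1
(p4 \/ (p2 -> ((~p2 \/ p2) -> p4))) = max(0.2, 1) = 1
~(p4 \/ (p2 -> ((~p2 \/ p2) -> p4))): Gödel ¬ of 1 = 0 (operand ≠ 0)
(~(p4 \/ (p2 -> ((~p2 \/ p2) -> p4))) -> p1): 0 ≤ 0.7, so result = 1
((p2 -> ~p1) /\ (~(p4 \/ (p2 -> ((~p2 \/ p2) -> p4))) -> p1)) = min(0, 1) = 0
(p3 /\ ((p2 -> ~p1) /\ (~(p4 \/ (p2 -> ((~p2 \/ p2) -> p4))) -> p1))) = min(0.9, 0) = 0

0.00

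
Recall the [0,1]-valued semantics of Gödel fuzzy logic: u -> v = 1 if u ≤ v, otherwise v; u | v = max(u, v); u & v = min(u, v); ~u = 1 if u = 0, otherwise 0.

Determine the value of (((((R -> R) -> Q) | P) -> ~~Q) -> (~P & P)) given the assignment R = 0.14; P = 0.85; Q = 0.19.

0.00

(R -> R): 0.14 ≤ 0.14, so result = 1
((R -> R) -> Q): 1 > 0.19, so result = 0.19
(((R -> R) -> Q) | P) = max(0.19, 0.85) = 0.85
~Q: Gödel ¬ of 0.19 = 0 (operand ≠ 0)
~~Q: Gödel ¬ of 0 = 1 (operand is 0)
((((R -> R) -> Q) | P) -> ~~Q): 0.85 ≤ 1, so result = 1
~P: Gödel ¬ of 0.85 = 0 (operand ≠ 0)
(~P & P) = min(0, 0.85) = 0
(((((R -> R) -> Q) | P) -> ~~Q) -> (~P & P)): 1 > 0, so result = 0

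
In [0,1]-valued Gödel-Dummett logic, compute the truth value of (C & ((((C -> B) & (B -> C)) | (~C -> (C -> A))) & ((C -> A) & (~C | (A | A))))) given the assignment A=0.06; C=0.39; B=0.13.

(C -> B): 0.39 > 0.13, so result = 0.13
(B -> C): 0.13 ≤ 0.39, so result = 1
((C -> B) & (B -> C)) = min(0.13, 1) = 0.13
~C: Gödel ¬ of 0.39 = 0 (operand ≠ 0)
(C -> A): 0.39 > 0.06, so result = 0.06
(~C -> (C -> A)): 0 ≤ 0.06, so result = 1
(((C -> B) & (B -> C)) | (~C -> (C -> A))) = max(0.13, 1) = 1
(C -> A): 0.39 > 0.06, so result = 0.06
~C: Gödel ¬ of 0.39 = 0 (operand ≠ 0)
(A | A) = max(0.06, 0.06) = 0.06
(~C | (A | A)) = max(0, 0.06) = 0.06
((C -> A) & (~C | (A | A))) = min(0.06, 0.06) = 0.06
((((C -> B) & (B -> C)) | (~C -> (C -> A))) & ((C -> A) & (~C | (A | A)))) = min(1, 0.06) = 0.06
(C & ((((C -> B) & (B -> C)) | (~C -> (C -> A))) & ((C -> A) & (~C | (A | A))))) = min(0.39, 0.06) = 0.06

0.06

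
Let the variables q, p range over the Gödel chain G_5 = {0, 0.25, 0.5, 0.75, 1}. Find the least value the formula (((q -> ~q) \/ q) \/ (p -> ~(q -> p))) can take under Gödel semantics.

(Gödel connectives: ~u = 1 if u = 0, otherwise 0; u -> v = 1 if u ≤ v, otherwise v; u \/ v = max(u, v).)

0.25

The minimum is attained at q = 0.25, p = 0.25:
  ~q: Gödel ¬ of 0.25 = 0 (operand ≠ 0)
  (q -> ~q): 0.25 > 0, so result = 0
  ((q -> ~q) \/ q) = max(0, 0.25) = 0.25
  (q -> p): 0.25 ≤ 0.25, so result = 1
  ~(q -> p): Gödel ¬ of 1 = 0 (operand ≠ 0)
  (p -> ~(q -> p)): 0.25 > 0, so result = 0
  (((q -> ~q) \/ q) \/ (p -> ~(q -> p))) = max(0.25, 0) = 0.25
Checking all 25 assignments confirms none give a value below 0.25.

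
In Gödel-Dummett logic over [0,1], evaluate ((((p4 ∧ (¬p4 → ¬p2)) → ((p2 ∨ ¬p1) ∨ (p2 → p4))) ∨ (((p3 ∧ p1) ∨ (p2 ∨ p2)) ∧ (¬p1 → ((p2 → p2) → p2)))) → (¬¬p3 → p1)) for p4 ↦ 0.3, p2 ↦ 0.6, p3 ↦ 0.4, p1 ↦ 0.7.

0.70

¬p4: Gödel ¬ of 0.3 = 0 (operand ≠ 0)
¬p2: Gödel ¬ of 0.6 = 0 (operand ≠ 0)
(¬p4 → ¬p2): 0 ≤ 0, so result = 1
(p4 ∧ (¬p4 → ¬p2)) = min(0.3, 1) = 0.3
¬p1: Gödel ¬ of 0.7 = 0 (operand ≠ 0)
(p2 ∨ ¬p1) = max(0.6, 0) = 0.6
(p2 → p4): 0.6 > 0.3, so result = 0.3
((p2 ∨ ¬p1) ∨ (p2 → p4)) = max(0.6, 0.3) = 0.6
((p4 ∧ (¬p4 → ¬p2)) → ((p2 ∨ ¬p1) ∨ (p2 → p4))): 0.3 ≤ 0.6, so result = 1
(p3 ∧ p1) = min(0.4, 0.7) = 0.4
(p2 ∨ p2) = max(0.6, 0.6) = 0.6
((p3 ∧ p1) ∨ (p2 ∨ p2)) = max(0.4, 0.6) = 0.6
¬p1: Gödel ¬ of 0.7 = 0 (operand ≠ 0)
(p2 → p2): 0.6 ≤ 0.6, so result = 1
((p2 → p2) → p2): 1 > 0.6, so result = 0.6
(¬p1 → ((p2 → p2) → p2)): 0 ≤ 0.6, so result = 1
(((p3 ∧ p1) ∨ (p2 ∨ p2)) ∧ (¬p1 → ((p2 → p2) → p2))) = min(0.6, 1) = 0.6
(((p4 ∧ (¬p4 → ¬p2)) → ((p2 ∨ ¬p1) ∨ (p2 → p4))) ∨ (((p3 ∧ p1) ∨ (p2 ∨ p2)) ∧ (¬p1 → ((p2 → p2) → p2)))) = max(1, 0.6) = 1
¬p3: Gödel ¬ of 0.4 = 0 (operand ≠ 0)
¬¬p3: Gödel ¬ of 0 = 1 (operand is 0)
(¬¬p3 → p1): 1 > 0.7, so result = 0.7
((((p4 ∧ (¬p4 → ¬p2)) → ((p2 ∨ ¬p1) ∨ (p2 → p4))) ∨ (((p3 ∧ p1) ∨ (p2 ∨ p2)) ∧ (¬p1 → ((p2 → p2) → p2)))) → (¬¬p3 → p1)): 1 > 0.7, so result = 0.7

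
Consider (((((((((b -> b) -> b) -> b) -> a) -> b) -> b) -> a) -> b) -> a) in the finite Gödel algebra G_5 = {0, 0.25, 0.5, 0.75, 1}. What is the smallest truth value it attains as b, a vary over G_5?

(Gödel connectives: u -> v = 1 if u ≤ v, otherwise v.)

The minimum is attained at b = 0.25, a = 0:
  (b -> b): 0.25 ≤ 0.25, so result = 1
  ((b -> b) -> b): 1 > 0.25, so result = 0.25
  (((b -> b) -> b) -> b): 0.25 ≤ 0.25, so result = 1
  ((((b -> b) -> b) -> b) -> a): 1 > 0, so result = 0
  (((((b -> b) -> b) -> b) -> a) -> b): 0 ≤ 0.25, so result = 1
  ((((((b -> b) -> b) -> b) -> a) -> b) -> b): 1 > 0.25, so result = 0.25
  (((((((b -> b) -> b) -> b) -> a) -> b) -> b) -> a): 0.25 > 0, so result = 0
  ((((((((b -> b) -> b) -> b) -> a) -> b) -> b) -> a) -> b): 0 ≤ 0.25, so result = 1
  (((((((((b -> b) -> b) -> b) -> a) -> b) -> b) -> a) -> b) -> a): 1 > 0, so result = 0
Checking all 25 assignments confirms none give a value below 0.00.

0.00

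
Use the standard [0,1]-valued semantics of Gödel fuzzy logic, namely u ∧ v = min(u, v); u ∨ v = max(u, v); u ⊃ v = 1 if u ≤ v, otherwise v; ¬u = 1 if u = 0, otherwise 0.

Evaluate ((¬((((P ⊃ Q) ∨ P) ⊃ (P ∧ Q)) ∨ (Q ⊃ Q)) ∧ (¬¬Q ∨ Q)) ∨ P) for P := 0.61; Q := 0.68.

0.61

(P ⊃ Q): 0.61 ≤ 0.68, so result = 1
((P ⊃ Q) ∨ P) = max(1, 0.61) = 1
(P ∧ Q) = min(0.61, 0.68) = 0.61
(((P ⊃ Q) ∨ P) ⊃ (P ∧ Q)): 1 > 0.61, so result = 0.61
(Q ⊃ Q): 0.68 ≤ 0.68, so result = 1
((((P ⊃ Q) ∨ P) ⊃ (P ∧ Q)) ∨ (Q ⊃ Q)) = max(0.61, 1) = 1
¬((((P ⊃ Q) ∨ P) ⊃ (P ∧ Q)) ∨ (Q ⊃ Q)): Gödel ¬ of 1 = 0 (operand ≠ 0)
¬Q: Gödel ¬ of 0.68 = 0 (operand ≠ 0)
¬¬Q: Gödel ¬ of 0 = 1 (operand is 0)
(¬¬Q ∨ Q) = max(1, 0.68) = 1
(¬((((P ⊃ Q) ∨ P) ⊃ (P ∧ Q)) ∨ (Q ⊃ Q)) ∧ (¬¬Q ∨ Q)) = min(0, 1) = 0
((¬((((P ⊃ Q) ∨ P) ⊃ (P ∧ Q)) ∨ (Q ⊃ Q)) ∧ (¬¬Q ∨ Q)) ∨ P) = max(0, 0.61) = 0.61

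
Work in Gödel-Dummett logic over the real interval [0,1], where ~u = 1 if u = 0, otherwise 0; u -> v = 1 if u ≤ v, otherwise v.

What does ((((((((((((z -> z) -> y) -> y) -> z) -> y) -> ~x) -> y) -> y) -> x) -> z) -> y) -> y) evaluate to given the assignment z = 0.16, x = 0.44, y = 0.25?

0.25

(z -> z): 0.16 ≤ 0.16, so result = 1
((z -> z) -> y): 1 > 0.25, so result = 0.25
(((z -> z) -> y) -> y): 0.25 ≤ 0.25, so result = 1
((((z -> z) -> y) -> y) -> z): 1 > 0.16, so result = 0.16
(((((z -> z) -> y) -> y) -> z) -> y): 0.16 ≤ 0.25, so result = 1
~x: Gödel ¬ of 0.44 = 0 (operand ≠ 0)
((((((z -> z) -> y) -> y) -> z) -> y) -> ~x): 1 > 0, so result = 0
(((((((z -> z) -> y) -> y) -> z) -> y) -> ~x) -> y): 0 ≤ 0.25, so result = 1
((((((((z -> z) -> y) -> y) -> z) -> y) -> ~x) -> y) -> y): 1 > 0.25, so result = 0.25
(((((((((z -> z) -> y) -> y) -> z) -> y) -> ~x) -> y) -> y) -> x): 0.25 ≤ 0.44, so result = 1
((((((((((z -> z) -> y) -> y) -> z) -> y) -> ~x) -> y) -> y) -> x) -> z): 1 > 0.16, so result = 0.16
(((((((((((z -> z) -> y) -> y) -> z) -> y) -> ~x) -> y) -> y) -> x) -> z) -> y): 0.16 ≤ 0.25, so result = 1
((((((((((((z -> z) -> y) -> y) -> z) -> y) -> ~x) -> y) -> y) -> x) -> z) -> y) -> y): 1 > 0.25, so result = 0.25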